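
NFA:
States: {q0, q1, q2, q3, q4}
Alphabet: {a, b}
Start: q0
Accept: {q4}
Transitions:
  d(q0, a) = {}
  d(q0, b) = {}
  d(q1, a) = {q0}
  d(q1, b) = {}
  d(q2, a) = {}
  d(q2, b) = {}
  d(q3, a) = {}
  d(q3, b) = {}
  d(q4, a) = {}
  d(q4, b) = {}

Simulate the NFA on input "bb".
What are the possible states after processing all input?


Start: {q0}
  --b--> {}
  --b--> {}

{} (empty set, no valid transitions)


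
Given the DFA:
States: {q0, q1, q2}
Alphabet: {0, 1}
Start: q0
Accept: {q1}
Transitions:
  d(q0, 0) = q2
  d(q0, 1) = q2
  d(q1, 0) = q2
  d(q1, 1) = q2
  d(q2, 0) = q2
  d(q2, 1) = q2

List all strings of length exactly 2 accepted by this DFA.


All strings of length 2: 4 total
Accepted: 0

None


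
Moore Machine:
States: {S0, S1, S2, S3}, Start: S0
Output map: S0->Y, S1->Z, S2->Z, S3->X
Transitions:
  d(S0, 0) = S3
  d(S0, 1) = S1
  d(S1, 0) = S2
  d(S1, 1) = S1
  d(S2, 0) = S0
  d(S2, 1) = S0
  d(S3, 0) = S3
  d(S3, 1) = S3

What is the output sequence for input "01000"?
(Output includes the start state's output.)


Start: S0 (output Y)
  --0--> S3 (output X)
  --1--> S3 (output X)
  --0--> S3 (output X)
  --0--> S3 (output X)
  --0--> S3 (output X)

"YXXXXX"


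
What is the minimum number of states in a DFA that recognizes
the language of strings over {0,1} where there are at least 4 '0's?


States: count = 0, 1, ..., 3, and a final '>= 4' state.
Total: 4 + 1 = 5. Accept = '>= 4' state.

5


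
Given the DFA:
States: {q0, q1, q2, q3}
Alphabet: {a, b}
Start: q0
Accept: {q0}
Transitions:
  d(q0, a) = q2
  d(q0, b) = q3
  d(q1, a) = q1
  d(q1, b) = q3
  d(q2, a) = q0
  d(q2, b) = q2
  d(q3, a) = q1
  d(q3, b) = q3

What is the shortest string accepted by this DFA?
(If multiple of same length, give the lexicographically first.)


BFS by string length (lex-first path to each state shown):
  len 0: q0<-""
Found accept state at length 0.

"" (empty string)


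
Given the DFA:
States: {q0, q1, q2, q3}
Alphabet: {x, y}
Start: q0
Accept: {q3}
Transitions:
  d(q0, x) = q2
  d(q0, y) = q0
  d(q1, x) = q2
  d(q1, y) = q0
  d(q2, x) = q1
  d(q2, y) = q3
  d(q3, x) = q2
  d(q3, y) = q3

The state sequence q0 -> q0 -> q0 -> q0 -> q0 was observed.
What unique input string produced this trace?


Trace back each transition to find the symbol:
  q0 --[y]--> q0
  q0 --[y]--> q0
  q0 --[y]--> q0
  q0 --[y]--> q0

"yyyy"


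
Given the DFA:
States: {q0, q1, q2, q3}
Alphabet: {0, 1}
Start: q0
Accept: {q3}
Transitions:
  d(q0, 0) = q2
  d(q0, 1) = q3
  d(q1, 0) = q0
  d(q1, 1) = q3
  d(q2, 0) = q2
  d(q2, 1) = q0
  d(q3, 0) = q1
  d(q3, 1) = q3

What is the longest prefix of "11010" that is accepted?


Run the DFA, marking each prefix where the state is accepting:
  "" -> q0 [reject]
  "1" -> q3 [accept]
  "11" -> q3 [accept]
  "110" -> q1 [reject]
  "1101" -> q3 [accept]
  "11010" -> q1 [reject]

"1101"


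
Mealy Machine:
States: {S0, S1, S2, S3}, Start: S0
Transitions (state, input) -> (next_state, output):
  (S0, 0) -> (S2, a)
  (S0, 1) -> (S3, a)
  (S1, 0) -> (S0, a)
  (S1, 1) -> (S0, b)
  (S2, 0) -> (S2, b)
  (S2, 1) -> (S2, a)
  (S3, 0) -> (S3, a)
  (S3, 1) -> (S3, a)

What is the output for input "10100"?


Step-by-step:
  (S0, 1) -> (S3, a)
  (S3, 0) -> (S3, a)
  (S3, 1) -> (S3, a)
  (S3, 0) -> (S3, a)
  (S3, 0) -> (S3, a)

"aaaaa"


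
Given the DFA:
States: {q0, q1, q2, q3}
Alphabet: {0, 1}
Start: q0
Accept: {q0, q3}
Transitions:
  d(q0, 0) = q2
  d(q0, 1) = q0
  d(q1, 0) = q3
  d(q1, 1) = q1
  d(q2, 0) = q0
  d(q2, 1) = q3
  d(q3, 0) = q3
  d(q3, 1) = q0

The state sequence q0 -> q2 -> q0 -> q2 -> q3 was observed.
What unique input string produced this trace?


Trace back each transition to find the symbol:
  q0 --[0]--> q2
  q2 --[0]--> q0
  q0 --[0]--> q2
  q2 --[1]--> q3

"0001"


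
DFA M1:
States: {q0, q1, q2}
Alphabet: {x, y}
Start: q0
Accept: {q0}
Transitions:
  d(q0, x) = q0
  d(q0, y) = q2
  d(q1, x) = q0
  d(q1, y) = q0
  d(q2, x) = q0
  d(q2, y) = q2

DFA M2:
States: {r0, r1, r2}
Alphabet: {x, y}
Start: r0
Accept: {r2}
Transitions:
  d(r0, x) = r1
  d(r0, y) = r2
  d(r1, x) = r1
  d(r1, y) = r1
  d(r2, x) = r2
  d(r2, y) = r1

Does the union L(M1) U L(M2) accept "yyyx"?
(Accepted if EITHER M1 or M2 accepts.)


M1: final=q0 accepted=True
M2: final=r1 accepted=False

Yes, union accepts


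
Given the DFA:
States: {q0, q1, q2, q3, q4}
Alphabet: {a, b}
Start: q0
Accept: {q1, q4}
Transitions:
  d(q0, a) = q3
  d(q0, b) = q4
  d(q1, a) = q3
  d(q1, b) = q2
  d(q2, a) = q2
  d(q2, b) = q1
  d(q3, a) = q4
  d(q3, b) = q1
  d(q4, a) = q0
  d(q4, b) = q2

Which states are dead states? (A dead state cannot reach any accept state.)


Forward reachability from each state:
  q0 -> reaches accept state q1 (live)
  q1 -> reaches accept state q1 (live)
  q2 -> reaches accept state q1 (live)
  q3 -> reaches accept state q1 (live)
  q4 -> reaches accept state q1 (live)

None (all states can reach an accept state)


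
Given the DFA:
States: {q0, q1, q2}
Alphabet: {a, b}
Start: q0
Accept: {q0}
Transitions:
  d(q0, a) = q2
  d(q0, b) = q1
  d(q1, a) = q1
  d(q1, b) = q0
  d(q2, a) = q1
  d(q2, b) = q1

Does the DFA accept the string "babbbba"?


Trace: q0 -> q1 -> q1 -> q0 -> q1 -> q0 -> q1 -> q1
Final state: q1
Accept states: {q0}

No, rejected (final state q1 is not an accept state)


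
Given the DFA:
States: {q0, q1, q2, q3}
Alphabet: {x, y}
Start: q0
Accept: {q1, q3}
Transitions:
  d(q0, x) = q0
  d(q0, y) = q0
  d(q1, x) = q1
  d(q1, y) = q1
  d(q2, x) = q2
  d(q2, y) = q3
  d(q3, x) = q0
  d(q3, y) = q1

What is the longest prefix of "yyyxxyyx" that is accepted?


Run the DFA, marking each prefix where the state is accepting:
  "" -> q0 [reject]
  "y" -> q0 [reject]
  "yy" -> q0 [reject]
  "yyy" -> q0 [reject]
  "yyyx" -> q0 [reject]
  "yyyxx" -> q0 [reject]
  "yyyxxy" -> q0 [reject]
  "yyyxxyy" -> q0 [reject]
  "yyyxxyyx" -> q0 [reject]

No prefix is accepted


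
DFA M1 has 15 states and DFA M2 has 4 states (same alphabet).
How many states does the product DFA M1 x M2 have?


Product construction pairs every M1 state with every M2 state.
15 * 4 = 60

60


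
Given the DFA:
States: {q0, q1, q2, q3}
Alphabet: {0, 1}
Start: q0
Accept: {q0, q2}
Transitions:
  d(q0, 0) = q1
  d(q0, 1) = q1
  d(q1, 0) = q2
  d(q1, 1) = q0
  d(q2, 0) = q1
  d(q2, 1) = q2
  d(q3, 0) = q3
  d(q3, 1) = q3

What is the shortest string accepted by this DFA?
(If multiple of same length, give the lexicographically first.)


BFS by string length (lex-first path to each state shown):
  len 0: q0<-""
Found accept state at length 0.

"" (empty string)


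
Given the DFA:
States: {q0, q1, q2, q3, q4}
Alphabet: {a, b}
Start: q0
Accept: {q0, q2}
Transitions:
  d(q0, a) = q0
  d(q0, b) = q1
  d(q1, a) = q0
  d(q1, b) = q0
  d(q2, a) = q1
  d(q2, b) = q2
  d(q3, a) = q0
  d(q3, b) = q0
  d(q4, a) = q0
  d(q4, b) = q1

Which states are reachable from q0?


BFS from q0:
  layer 0: {q0}
  layer 1: {q1}

{q0, q1}


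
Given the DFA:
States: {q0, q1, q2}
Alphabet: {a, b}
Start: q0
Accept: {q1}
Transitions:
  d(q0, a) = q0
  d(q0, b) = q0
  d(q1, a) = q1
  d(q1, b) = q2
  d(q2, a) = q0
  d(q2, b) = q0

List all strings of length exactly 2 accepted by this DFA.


All strings of length 2: 4 total
Accepted: 0

None


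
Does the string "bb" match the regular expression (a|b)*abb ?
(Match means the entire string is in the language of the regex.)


|string| = 2; first = 'b'; last = 'b'

No, "bb" does not match (a|b)*abb


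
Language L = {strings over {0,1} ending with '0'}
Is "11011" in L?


last symbol = '1'

No, "11011" is not in L


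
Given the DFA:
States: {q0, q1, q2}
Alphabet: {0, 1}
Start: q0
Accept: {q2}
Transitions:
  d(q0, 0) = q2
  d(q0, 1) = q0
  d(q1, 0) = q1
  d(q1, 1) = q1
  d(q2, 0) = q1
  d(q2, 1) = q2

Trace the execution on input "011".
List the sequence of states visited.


Input: 011
d(q0, 0) = q2
d(q2, 1) = q2
d(q2, 1) = q2


q0 -> q2 -> q2 -> q2


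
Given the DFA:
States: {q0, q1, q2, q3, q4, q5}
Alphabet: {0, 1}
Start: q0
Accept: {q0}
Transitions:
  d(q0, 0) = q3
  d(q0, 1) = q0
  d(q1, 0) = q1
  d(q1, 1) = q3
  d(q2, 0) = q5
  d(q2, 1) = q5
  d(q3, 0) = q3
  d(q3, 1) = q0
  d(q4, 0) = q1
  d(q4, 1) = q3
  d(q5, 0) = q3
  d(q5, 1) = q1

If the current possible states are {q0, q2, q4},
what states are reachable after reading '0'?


Apply transition on '0' from each current state:
  d(q0, 0) = q3
  d(q2, 0) = q5
  d(q4, 0) = q1

{q1, q3, q5}


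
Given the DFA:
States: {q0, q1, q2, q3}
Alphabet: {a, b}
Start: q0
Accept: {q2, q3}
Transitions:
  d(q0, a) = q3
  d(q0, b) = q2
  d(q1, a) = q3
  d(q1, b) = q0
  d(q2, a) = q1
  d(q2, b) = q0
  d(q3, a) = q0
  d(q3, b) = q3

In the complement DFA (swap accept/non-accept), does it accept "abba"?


Trace: q0 -> q3 -> q3 -> q3 -> q0
Final: q0
Original accept: {q2, q3}
Complement: q0 is not in original accept

Yes, complement accepts (original rejects)


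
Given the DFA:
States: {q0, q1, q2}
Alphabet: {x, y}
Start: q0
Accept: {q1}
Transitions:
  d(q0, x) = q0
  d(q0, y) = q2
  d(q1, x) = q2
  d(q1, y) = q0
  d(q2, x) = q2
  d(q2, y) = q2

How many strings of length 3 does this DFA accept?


Enumerating all length-3 strings:
  "xxx" -> q0 [reject]
  "xxy" -> q2 [reject]
  "xyx" -> q2 [reject]
  "xyy" -> q2 [reject]
  "yxx" -> q2 [reject]
  "yxy" -> q2 [reject]
  "yyx" -> q2 [reject]
  "yyy" -> q2 [reject]

0 out of 8


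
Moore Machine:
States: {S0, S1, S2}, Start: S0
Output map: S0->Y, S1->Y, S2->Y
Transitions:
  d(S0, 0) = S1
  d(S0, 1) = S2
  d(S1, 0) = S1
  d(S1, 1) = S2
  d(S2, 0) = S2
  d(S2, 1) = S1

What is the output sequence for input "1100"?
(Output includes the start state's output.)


Start: S0 (output Y)
  --1--> S2 (output Y)
  --1--> S1 (output Y)
  --0--> S1 (output Y)
  --0--> S1 (output Y)

"YYYYY"


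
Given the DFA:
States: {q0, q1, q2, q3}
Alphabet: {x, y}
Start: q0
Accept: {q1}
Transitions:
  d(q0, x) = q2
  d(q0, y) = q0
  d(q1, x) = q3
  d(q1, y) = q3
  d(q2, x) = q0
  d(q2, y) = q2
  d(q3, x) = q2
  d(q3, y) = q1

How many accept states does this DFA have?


Accept states listed: {q1}
Counting: q1(1)

1


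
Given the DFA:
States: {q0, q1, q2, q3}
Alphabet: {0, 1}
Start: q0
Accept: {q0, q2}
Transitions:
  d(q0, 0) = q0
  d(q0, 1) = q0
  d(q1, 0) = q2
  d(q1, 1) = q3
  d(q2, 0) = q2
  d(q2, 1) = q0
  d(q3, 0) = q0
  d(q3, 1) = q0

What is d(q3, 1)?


Looking up transition d(q3, 1)

q0


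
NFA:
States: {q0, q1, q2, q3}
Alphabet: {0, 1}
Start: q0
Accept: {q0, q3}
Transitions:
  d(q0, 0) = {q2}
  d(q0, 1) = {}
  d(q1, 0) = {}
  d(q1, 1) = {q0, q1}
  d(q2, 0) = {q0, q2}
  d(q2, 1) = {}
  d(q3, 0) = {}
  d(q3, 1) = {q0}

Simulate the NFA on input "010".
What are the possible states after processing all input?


Start: {q0}
  --0--> {q2}
  --1--> {}
  --0--> {}

{} (empty set, no valid transitions)


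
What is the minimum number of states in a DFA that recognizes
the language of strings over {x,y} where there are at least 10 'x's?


States: count = 0, 1, ..., 9, and a final '>= 10' state.
Total: 10 + 1 = 11. Accept = '>= 10' state.

11


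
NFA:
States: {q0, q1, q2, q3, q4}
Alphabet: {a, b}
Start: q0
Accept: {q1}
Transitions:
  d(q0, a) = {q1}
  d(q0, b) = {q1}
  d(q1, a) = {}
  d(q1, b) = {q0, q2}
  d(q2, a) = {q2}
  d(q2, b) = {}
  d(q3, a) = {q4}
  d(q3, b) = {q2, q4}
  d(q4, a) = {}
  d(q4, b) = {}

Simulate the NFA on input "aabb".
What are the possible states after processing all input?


Start: {q0}
  --a--> {q1}
  --a--> {}
  --b--> {}
  --b--> {}

{} (empty set, no valid transitions)


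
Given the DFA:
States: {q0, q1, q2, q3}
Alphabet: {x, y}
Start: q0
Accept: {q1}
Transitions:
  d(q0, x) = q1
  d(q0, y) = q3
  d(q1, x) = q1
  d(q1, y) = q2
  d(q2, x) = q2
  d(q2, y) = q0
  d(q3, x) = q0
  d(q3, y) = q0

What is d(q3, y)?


Looking up transition d(q3, y)

q0


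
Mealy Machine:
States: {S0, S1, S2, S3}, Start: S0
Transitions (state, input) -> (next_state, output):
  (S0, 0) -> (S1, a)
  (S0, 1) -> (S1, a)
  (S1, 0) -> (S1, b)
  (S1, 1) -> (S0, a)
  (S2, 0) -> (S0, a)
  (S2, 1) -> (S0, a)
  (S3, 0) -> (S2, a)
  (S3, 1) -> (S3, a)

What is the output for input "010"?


Step-by-step:
  (S0, 0) -> (S1, a)
  (S1, 1) -> (S0, a)
  (S0, 0) -> (S1, a)

"aaa"


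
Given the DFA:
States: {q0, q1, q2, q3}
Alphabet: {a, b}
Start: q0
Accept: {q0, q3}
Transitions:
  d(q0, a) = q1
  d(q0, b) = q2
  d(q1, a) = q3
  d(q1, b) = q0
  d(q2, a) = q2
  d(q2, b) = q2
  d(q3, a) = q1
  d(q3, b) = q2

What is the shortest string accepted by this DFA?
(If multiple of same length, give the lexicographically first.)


BFS by string length (lex-first path to each state shown):
  len 0: q0<-""
Found accept state at length 0.

"" (empty string)


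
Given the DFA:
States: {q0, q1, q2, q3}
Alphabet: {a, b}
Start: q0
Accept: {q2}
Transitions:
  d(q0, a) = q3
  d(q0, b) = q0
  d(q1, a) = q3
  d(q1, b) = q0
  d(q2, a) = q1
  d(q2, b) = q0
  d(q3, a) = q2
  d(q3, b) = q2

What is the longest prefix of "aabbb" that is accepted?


Run the DFA, marking each prefix where the state is accepting:
  "" -> q0 [reject]
  "a" -> q3 [reject]
  "aa" -> q2 [accept]
  "aab" -> q0 [reject]
  "aabb" -> q0 [reject]
  "aabbb" -> q0 [reject]

"aa"


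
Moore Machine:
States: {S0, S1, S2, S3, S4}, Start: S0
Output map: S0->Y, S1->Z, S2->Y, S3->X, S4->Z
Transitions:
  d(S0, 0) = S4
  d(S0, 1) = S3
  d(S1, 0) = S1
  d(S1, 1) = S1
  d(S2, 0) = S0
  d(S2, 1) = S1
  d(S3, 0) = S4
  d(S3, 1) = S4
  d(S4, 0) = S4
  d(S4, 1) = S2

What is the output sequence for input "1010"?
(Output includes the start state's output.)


Start: S0 (output Y)
  --1--> S3 (output X)
  --0--> S4 (output Z)
  --1--> S2 (output Y)
  --0--> S0 (output Y)

"YXZYY"


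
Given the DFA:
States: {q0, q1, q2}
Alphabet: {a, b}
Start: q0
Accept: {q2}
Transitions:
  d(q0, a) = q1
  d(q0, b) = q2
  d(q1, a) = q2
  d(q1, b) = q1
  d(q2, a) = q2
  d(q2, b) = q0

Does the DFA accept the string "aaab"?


Trace: q0 -> q1 -> q2 -> q2 -> q0
Final state: q0
Accept states: {q2}

No, rejected (final state q0 is not an accept state)


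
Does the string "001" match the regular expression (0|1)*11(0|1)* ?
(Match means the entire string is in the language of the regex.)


|string| = 3; first = '0'; last = '1'

No, "001" does not match (0|1)*11(0|1)*


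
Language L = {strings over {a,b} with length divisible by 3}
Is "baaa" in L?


length = 4; 4 mod 3 = 1

No, "baaa" is not in L


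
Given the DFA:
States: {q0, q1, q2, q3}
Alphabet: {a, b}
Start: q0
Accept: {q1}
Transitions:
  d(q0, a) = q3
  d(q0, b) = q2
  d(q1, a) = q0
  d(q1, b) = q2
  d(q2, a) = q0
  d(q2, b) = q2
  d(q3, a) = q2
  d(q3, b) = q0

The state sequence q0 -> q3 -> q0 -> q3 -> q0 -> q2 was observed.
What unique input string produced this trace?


Trace back each transition to find the symbol:
  q0 --[a]--> q3
  q3 --[b]--> q0
  q0 --[a]--> q3
  q3 --[b]--> q0
  q0 --[b]--> q2

"ababb"


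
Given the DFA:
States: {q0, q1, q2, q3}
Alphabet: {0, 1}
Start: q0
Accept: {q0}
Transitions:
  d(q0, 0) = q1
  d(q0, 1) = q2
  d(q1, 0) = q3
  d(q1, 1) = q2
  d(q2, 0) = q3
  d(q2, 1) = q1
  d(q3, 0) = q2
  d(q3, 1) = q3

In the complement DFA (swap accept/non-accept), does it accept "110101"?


Trace: q0 -> q2 -> q1 -> q3 -> q3 -> q2 -> q1
Final: q1
Original accept: {q0}
Complement: q1 is not in original accept

Yes, complement accepts (original rejects)


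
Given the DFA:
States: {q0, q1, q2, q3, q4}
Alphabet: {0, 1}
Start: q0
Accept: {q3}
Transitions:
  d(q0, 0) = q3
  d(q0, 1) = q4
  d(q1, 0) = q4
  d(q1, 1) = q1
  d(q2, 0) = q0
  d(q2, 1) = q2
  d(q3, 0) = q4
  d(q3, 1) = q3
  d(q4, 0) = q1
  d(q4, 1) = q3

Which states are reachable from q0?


BFS from q0:
  layer 0: {q0}
  layer 1: {q3, q4}
  layer 2: {q1}

{q0, q1, q3, q4}


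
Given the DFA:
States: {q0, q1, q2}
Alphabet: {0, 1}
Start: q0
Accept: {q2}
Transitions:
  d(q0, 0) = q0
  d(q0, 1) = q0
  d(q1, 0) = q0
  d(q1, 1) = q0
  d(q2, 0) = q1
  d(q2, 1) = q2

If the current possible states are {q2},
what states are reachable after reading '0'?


Apply transition on '0' from each current state:
  d(q2, 0) = q1

{q1}


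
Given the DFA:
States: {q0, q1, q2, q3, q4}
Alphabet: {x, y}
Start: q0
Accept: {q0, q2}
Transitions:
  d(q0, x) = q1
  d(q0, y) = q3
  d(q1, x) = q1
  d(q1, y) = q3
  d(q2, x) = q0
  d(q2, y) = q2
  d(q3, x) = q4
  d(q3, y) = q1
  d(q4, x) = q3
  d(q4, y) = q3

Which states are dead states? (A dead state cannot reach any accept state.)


Forward reachability from each state:
  q0 -> reaches accept state q0 (live)
  q1 -> reaches {q1, q3, q4}, no accept state (dead)
  q2 -> reaches accept state q0 (live)
  q3 -> reaches {q1, q3, q4}, no accept state (dead)
  q4 -> reaches {q1, q3, q4}, no accept state (dead)

{q1, q3, q4}


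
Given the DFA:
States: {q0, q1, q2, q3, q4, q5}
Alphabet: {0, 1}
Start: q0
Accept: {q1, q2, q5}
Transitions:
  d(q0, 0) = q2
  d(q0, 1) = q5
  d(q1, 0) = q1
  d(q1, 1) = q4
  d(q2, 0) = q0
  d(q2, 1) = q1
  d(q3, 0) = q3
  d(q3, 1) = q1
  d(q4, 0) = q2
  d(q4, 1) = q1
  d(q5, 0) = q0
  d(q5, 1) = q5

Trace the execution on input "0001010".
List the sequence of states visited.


Input: 0001010
d(q0, 0) = q2
d(q2, 0) = q0
d(q0, 0) = q2
d(q2, 1) = q1
d(q1, 0) = q1
d(q1, 1) = q4
d(q4, 0) = q2


q0 -> q2 -> q0 -> q2 -> q1 -> q1 -> q4 -> q2


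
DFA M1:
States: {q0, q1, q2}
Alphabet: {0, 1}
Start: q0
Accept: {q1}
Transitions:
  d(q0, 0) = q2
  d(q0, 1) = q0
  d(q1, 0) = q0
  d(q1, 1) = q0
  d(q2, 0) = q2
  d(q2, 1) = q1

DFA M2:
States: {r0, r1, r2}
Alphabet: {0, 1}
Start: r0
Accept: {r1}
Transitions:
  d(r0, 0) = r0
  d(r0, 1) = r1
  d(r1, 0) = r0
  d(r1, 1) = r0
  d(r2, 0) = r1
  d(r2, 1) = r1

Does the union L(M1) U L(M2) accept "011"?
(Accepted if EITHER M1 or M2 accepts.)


M1: final=q0 accepted=False
M2: final=r0 accepted=False

No, union rejects (neither accepts)


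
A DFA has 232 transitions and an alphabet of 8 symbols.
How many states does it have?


Each state has exactly one transition per symbol.
states = transitions / |alphabet| = 232 / 8 = 29

29


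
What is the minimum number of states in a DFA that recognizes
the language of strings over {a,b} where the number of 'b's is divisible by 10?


States track (count of 'b') mod 10.
Need 10 states: one per remainder 0..9; accept = remainder 0.

10


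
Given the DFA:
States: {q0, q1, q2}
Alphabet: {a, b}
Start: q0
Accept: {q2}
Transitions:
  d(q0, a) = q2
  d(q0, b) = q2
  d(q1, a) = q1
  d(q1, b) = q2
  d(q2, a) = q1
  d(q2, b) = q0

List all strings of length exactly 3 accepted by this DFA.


All strings of length 3: 8 total
Accepted: 6

"aab", "aba", "abb", "bab", "bba", "bbb"


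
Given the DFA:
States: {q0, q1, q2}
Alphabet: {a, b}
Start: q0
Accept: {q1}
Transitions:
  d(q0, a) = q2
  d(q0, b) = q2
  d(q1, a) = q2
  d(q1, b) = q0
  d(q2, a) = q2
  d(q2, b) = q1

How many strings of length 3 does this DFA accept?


Enumerating all length-3 strings:
  "aaa" -> q2 [reject]
  "aab" -> q1 [accept]
  "aba" -> q2 [reject]
  "abb" -> q0 [reject]
  "baa" -> q2 [reject]
  "bab" -> q1 [accept]
  "bba" -> q2 [reject]
  "bbb" -> q0 [reject]

2 out of 8


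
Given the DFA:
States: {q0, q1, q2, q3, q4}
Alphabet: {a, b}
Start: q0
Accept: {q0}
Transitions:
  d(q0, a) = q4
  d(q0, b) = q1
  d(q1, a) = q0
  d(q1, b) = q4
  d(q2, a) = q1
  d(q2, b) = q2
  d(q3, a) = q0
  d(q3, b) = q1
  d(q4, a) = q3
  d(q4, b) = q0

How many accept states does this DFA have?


Accept states listed: {q0}
Counting: q0(1)

1


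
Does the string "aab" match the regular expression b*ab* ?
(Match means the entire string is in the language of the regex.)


|string| = 3; first = 'a'; last = 'b'

No, "aab" does not match b*ab*


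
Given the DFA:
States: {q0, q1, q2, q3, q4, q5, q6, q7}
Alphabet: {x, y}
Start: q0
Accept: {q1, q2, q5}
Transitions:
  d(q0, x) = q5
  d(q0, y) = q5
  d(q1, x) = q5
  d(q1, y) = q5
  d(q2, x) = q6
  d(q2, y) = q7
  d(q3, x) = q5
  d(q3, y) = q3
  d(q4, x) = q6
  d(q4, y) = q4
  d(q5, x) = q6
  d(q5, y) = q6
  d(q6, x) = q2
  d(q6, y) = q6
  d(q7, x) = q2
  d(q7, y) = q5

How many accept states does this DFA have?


Accept states listed: {q1, q2, q5}
Counting: q1(1) q2(2) q5(3)

3


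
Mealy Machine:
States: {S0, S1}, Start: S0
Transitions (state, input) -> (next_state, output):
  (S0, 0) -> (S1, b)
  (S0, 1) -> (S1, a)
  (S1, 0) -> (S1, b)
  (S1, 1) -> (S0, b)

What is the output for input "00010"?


Step-by-step:
  (S0, 0) -> (S1, b)
  (S1, 0) -> (S1, b)
  (S1, 0) -> (S1, b)
  (S1, 1) -> (S0, b)
  (S0, 0) -> (S1, b)

"bbbbb"


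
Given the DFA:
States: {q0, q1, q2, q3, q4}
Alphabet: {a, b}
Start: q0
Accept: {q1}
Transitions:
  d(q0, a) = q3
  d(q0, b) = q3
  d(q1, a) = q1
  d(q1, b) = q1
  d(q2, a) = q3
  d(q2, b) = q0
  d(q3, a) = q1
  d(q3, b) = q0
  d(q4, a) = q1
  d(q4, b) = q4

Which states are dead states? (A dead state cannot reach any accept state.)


Forward reachability from each state:
  q0 -> reaches accept state q1 (live)
  q1 -> reaches accept state q1 (live)
  q2 -> reaches accept state q1 (live)
  q3 -> reaches accept state q1 (live)
  q4 -> reaches accept state q1 (live)

None (all states can reach an accept state)


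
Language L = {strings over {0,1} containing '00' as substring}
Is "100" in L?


'00' occurs at index 1

Yes, "100" is in L


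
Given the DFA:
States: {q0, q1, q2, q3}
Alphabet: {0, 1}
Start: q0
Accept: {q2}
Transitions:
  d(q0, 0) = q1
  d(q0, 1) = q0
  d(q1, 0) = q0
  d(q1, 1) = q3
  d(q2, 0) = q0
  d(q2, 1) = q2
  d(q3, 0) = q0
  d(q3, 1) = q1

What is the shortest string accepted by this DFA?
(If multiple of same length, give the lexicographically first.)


BFS by string length (lex-first path to each state shown):
  len 0: q0<-""
  len 1: q0<-"1", q1<-"0"
  len 2: q0<-"00", q1<-"10", q3<-"01"
  len 3: q0<-"001", q1<-"000", q3<-"101"
  len 4: q0<-"0000", q1<-"0010", q3<-"0001"
  len 5: q0<-"00001", q1<-"00000", q3<-"00101"
  len 6: q0<-"000000", q1<-"000010", q3<-"000001"
  len 7: q0<-"0000001", q1<-"0000000", q3<-"0000101"
  len 8: q0<-"00000000", q1<-"00000010", q3<-"00000001"

No string accepted (empty language)


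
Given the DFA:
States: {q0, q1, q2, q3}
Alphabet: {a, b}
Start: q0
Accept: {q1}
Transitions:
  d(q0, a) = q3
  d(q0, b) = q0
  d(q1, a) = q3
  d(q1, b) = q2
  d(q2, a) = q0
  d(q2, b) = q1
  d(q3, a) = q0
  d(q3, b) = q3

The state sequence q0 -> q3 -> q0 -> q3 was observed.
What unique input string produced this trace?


Trace back each transition to find the symbol:
  q0 --[a]--> q3
  q3 --[a]--> q0
  q0 --[a]--> q3

"aaa"


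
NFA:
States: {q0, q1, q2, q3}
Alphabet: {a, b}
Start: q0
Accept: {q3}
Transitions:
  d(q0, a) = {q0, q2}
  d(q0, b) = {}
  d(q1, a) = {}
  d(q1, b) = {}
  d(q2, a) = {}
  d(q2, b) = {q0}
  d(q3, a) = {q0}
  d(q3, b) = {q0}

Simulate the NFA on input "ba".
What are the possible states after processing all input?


Start: {q0}
  --b--> {}
  --a--> {}

{} (empty set, no valid transitions)


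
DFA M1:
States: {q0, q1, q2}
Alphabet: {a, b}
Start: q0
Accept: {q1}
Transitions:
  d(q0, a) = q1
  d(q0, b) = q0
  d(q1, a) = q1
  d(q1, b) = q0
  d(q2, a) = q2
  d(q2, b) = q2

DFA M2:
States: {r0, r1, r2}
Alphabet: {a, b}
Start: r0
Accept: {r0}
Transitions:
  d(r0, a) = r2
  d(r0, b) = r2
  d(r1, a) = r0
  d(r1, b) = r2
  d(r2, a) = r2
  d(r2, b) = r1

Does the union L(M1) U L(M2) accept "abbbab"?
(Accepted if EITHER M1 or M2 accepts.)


M1: final=q0 accepted=False
M2: final=r2 accepted=False

No, union rejects (neither accepts)


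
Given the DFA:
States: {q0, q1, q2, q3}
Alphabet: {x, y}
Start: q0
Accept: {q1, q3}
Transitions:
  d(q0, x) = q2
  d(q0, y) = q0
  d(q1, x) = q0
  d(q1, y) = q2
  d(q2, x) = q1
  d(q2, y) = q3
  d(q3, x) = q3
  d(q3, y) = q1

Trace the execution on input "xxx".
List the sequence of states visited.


Input: xxx
d(q0, x) = q2
d(q2, x) = q1
d(q1, x) = q0


q0 -> q2 -> q1 -> q0


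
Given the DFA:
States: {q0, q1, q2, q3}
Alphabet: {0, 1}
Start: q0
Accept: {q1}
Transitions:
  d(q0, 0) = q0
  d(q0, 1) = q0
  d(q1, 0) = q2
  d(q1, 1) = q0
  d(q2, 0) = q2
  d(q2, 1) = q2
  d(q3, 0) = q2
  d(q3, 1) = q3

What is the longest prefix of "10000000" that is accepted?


Run the DFA, marking each prefix where the state is accepting:
  "" -> q0 [reject]
  "1" -> q0 [reject]
  "10" -> q0 [reject]
  "100" -> q0 [reject]
  "1000" -> q0 [reject]
  "10000" -> q0 [reject]
  "100000" -> q0 [reject]
  "1000000" -> q0 [reject]
  "10000000" -> q0 [reject]

No prefix is accepted


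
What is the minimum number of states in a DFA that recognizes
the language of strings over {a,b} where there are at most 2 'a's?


States: count = 0, 1, ..., 2 (all accepting; 3 states), plus a dead state for count > 2.
Total: 3 + 1 = 4.

4


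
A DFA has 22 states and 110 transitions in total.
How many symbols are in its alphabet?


Each state has exactly one transition per symbol.
|alphabet| = transitions / states = 110 / 22 = 5

5


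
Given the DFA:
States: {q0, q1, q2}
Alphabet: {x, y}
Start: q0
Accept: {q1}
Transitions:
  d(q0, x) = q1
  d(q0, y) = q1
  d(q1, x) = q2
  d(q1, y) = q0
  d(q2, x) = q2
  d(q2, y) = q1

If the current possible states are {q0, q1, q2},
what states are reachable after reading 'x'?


Apply transition on 'x' from each current state:
  d(q0, x) = q1
  d(q1, x) = q2
  d(q2, x) = q2

{q1, q2}


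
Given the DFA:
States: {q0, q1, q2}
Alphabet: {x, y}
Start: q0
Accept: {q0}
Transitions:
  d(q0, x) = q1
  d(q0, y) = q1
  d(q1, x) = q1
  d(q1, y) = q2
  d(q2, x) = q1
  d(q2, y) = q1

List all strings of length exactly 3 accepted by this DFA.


All strings of length 3: 8 total
Accepted: 0

None


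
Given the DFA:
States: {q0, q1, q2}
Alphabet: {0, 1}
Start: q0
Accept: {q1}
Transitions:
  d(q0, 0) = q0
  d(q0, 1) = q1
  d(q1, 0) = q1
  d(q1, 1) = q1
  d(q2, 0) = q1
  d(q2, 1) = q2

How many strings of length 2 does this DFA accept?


Enumerating all length-2 strings:
  "00" -> q0 [reject]
  "01" -> q1 [accept]
  "10" -> q1 [accept]
  "11" -> q1 [accept]

3 out of 4


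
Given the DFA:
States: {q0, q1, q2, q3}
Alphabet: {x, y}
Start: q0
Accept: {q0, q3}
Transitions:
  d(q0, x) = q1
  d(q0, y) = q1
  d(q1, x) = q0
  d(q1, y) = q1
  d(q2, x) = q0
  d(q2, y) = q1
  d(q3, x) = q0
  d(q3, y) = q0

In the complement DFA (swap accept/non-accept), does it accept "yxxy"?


Trace: q0 -> q1 -> q0 -> q1 -> q1
Final: q1
Original accept: {q0, q3}
Complement: q1 is not in original accept

Yes, complement accepts (original rejects)


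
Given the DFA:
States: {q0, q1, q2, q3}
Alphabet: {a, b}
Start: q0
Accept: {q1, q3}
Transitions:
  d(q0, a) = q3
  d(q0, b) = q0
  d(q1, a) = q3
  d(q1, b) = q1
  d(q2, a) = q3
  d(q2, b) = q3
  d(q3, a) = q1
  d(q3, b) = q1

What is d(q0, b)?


Looking up transition d(q0, b)

q0


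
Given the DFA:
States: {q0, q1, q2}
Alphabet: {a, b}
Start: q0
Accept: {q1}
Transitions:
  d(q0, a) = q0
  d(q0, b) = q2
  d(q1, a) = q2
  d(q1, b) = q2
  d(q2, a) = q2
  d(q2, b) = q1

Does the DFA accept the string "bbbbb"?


Trace: q0 -> q2 -> q1 -> q2 -> q1 -> q2
Final state: q2
Accept states: {q1}

No, rejected (final state q2 is not an accept state)


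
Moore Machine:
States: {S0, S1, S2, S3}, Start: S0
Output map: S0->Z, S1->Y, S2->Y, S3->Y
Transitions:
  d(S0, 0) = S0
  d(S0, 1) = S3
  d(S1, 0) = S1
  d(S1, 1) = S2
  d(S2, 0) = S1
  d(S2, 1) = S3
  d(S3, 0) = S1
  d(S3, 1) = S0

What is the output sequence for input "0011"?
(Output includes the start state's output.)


Start: S0 (output Z)
  --0--> S0 (output Z)
  --0--> S0 (output Z)
  --1--> S3 (output Y)
  --1--> S0 (output Z)

"ZZZYZ"


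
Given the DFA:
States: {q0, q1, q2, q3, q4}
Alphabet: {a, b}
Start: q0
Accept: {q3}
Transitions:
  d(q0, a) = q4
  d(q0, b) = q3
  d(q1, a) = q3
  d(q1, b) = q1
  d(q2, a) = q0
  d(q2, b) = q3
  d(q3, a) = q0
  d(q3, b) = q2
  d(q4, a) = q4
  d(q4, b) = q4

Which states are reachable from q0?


BFS from q0:
  layer 0: {q0}
  layer 1: {q3, q4}
  layer 2: {q2}

{q0, q2, q3, q4}


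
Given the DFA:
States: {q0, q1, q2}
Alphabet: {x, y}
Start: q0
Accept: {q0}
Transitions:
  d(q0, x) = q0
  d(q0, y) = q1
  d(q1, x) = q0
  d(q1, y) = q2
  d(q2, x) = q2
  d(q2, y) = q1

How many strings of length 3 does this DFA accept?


Enumerating all length-3 strings:
  "xxx" -> q0 [accept]
  "xxy" -> q1 [reject]
  "xyx" -> q0 [accept]
  "xyy" -> q2 [reject]
  "yxx" -> q0 [accept]
  "yxy" -> q1 [reject]
  "yyx" -> q2 [reject]
  "yyy" -> q1 [reject]

3 out of 8


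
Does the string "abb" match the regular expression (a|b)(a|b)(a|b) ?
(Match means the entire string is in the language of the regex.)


|string| = 3; first = 'a'; last = 'b'

Yes, "abb" matches (a|b)(a|b)(a|b)


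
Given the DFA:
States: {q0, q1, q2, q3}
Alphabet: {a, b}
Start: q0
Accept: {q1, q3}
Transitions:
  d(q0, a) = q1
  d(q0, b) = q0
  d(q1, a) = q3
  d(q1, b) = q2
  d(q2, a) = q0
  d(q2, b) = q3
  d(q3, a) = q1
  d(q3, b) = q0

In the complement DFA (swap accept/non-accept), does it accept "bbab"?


Trace: q0 -> q0 -> q0 -> q1 -> q2
Final: q2
Original accept: {q1, q3}
Complement: q2 is not in original accept

Yes, complement accepts (original rejects)


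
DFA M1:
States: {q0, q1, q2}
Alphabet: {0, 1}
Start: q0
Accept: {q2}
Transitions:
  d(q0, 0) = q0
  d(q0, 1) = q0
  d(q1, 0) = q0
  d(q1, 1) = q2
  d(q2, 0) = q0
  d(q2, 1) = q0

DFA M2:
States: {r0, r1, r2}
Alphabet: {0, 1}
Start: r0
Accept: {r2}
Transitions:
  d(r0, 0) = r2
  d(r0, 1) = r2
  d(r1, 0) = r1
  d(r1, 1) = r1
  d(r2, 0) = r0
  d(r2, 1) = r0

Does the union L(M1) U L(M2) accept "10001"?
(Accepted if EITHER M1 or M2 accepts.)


M1: final=q0 accepted=False
M2: final=r2 accepted=True

Yes, union accepts


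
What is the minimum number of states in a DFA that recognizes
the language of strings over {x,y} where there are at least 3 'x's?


States: count = 0, 1, ..., 2, and a final '>= 3' state.
Total: 3 + 1 = 4. Accept = '>= 3' state.

4


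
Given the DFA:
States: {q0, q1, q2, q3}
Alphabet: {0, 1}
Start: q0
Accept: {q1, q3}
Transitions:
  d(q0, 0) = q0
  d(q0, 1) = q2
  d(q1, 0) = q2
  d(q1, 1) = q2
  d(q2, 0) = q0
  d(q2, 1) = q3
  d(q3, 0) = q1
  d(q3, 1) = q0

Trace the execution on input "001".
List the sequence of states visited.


Input: 001
d(q0, 0) = q0
d(q0, 0) = q0
d(q0, 1) = q2


q0 -> q0 -> q0 -> q2


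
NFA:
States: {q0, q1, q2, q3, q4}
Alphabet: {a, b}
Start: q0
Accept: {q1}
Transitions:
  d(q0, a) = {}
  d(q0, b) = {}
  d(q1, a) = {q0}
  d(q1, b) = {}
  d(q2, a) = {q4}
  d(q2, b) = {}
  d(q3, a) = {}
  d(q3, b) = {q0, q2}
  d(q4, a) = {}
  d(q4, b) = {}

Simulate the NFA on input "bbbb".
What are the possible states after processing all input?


Start: {q0}
  --b--> {}
  --b--> {}
  --b--> {}
  --b--> {}

{} (empty set, no valid transitions)


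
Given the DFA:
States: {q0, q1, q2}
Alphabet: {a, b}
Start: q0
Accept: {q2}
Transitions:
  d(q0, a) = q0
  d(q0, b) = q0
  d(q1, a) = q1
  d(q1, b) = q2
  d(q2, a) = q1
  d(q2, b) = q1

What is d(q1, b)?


Looking up transition d(q1, b)

q2


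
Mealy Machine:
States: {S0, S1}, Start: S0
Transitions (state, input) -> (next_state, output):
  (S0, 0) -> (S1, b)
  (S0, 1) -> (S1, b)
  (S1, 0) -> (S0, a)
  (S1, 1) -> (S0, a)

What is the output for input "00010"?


Step-by-step:
  (S0, 0) -> (S1, b)
  (S1, 0) -> (S0, a)
  (S0, 0) -> (S1, b)
  (S1, 1) -> (S0, a)
  (S0, 0) -> (S1, b)

"babab"


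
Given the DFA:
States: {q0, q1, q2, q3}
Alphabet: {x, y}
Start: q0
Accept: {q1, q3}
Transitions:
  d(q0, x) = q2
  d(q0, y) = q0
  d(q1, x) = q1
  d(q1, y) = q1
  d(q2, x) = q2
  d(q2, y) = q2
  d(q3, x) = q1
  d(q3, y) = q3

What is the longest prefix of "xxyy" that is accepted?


Run the DFA, marking each prefix where the state is accepting:
  "" -> q0 [reject]
  "x" -> q2 [reject]
  "xx" -> q2 [reject]
  "xxy" -> q2 [reject]
  "xxyy" -> q2 [reject]

No prefix is accepted


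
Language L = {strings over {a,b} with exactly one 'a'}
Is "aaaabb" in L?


count('a') = 4

No, "aaaabb" is not in L


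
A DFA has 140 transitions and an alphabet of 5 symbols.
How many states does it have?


Each state has exactly one transition per symbol.
states = transitions / |alphabet| = 140 / 5 = 28

28


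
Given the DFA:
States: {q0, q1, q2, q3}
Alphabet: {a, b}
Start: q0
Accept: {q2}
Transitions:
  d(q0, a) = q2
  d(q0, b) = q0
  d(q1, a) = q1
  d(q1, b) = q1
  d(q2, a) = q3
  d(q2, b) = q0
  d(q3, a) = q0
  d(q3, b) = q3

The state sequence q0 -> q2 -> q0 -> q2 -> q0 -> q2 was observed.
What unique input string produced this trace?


Trace back each transition to find the symbol:
  q0 --[a]--> q2
  q2 --[b]--> q0
  q0 --[a]--> q2
  q2 --[b]--> q0
  q0 --[a]--> q2

"ababa"


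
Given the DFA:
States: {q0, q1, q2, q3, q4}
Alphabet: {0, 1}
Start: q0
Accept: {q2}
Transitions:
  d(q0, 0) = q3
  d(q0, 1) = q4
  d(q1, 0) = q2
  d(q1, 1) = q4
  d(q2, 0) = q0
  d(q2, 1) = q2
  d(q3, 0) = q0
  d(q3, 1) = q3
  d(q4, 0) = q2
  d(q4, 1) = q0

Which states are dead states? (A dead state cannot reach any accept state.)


Forward reachability from each state:
  q0 -> reaches accept state q2 (live)
  q1 -> reaches accept state q2 (live)
  q2 -> reaches accept state q2 (live)
  q3 -> reaches accept state q2 (live)
  q4 -> reaches accept state q2 (live)

None (all states can reach an accept state)


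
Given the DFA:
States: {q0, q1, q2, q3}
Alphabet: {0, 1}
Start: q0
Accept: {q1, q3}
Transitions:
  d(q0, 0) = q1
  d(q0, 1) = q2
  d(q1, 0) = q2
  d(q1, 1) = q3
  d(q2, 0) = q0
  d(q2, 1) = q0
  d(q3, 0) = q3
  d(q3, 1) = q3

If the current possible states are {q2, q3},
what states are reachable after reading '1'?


Apply transition on '1' from each current state:
  d(q2, 1) = q0
  d(q3, 1) = q3

{q0, q3}


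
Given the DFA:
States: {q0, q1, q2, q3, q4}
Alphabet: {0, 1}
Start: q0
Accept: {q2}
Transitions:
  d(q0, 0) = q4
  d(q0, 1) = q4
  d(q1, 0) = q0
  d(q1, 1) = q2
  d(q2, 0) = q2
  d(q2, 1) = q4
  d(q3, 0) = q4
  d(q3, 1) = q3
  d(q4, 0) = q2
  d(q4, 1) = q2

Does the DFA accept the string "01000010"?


Trace: q0 -> q4 -> q2 -> q2 -> q2 -> q2 -> q2 -> q4 -> q2
Final state: q2
Accept states: {q2}

Yes, accepted (final state q2 is an accept state)


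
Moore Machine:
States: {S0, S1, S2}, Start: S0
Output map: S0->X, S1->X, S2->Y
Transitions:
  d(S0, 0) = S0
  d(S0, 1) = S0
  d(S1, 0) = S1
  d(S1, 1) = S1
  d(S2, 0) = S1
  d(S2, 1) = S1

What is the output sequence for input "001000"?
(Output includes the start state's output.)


Start: S0 (output X)
  --0--> S0 (output X)
  --0--> S0 (output X)
  --1--> S0 (output X)
  --0--> S0 (output X)
  --0--> S0 (output X)
  --0--> S0 (output X)

"XXXXXXX"


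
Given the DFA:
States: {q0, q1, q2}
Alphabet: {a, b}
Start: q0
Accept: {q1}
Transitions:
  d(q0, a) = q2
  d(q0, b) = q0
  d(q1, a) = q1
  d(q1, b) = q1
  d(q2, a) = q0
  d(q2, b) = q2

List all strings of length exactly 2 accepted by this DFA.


All strings of length 2: 4 total
Accepted: 0

None


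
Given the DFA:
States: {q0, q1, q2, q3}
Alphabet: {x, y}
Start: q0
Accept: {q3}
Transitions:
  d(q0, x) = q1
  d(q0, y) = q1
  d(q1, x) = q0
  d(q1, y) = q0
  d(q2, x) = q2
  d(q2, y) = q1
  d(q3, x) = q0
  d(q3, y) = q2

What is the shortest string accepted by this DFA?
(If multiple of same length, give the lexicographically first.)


BFS by string length (lex-first path to each state shown):
  len 0: q0<-""
  len 1: q1<-"x"
  len 2: q0<-"xx"
  len 3: q1<-"xxx"
  len 4: q0<-"xxxx"
  len 5: q1<-"xxxxx"
  len 6: q0<-"xxxxxx"
  len 7: q1<-"xxxxxxx"
  len 8: q0<-"xxxxxxxx"

No string accepted (empty language)


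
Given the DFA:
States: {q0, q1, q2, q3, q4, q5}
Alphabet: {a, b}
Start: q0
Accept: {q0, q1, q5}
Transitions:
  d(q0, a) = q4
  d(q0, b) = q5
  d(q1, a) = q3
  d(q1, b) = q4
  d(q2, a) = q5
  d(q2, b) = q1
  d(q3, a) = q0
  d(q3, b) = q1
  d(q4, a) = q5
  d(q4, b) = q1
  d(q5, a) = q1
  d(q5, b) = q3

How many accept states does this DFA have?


Accept states listed: {q0, q1, q5}
Counting: q0(1) q1(2) q5(3)

3


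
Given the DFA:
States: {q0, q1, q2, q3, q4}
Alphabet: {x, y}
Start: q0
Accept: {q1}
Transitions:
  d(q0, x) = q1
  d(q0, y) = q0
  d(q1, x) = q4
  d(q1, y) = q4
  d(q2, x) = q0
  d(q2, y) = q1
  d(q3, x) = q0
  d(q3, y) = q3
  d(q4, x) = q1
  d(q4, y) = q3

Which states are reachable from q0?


BFS from q0:
  layer 0: {q0}
  layer 1: {q1}
  layer 2: {q4}
  layer 3: {q3}

{q0, q1, q3, q4}


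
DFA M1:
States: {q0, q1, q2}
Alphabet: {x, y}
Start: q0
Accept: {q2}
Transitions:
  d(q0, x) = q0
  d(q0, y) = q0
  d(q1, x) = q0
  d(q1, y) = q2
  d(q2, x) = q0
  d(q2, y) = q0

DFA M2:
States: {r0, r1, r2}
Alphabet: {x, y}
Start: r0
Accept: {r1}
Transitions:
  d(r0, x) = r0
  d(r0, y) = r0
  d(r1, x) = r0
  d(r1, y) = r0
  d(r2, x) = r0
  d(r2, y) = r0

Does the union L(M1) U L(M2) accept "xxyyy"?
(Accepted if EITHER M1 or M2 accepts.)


M1: final=q0 accepted=False
M2: final=r0 accepted=False

No, union rejects (neither accepts)


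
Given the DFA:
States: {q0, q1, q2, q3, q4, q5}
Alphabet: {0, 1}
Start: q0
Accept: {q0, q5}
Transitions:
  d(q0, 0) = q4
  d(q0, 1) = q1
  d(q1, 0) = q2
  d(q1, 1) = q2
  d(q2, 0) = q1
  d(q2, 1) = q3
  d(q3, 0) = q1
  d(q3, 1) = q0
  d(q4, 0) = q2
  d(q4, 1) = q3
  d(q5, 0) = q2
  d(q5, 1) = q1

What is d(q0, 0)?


Looking up transition d(q0, 0)

q4


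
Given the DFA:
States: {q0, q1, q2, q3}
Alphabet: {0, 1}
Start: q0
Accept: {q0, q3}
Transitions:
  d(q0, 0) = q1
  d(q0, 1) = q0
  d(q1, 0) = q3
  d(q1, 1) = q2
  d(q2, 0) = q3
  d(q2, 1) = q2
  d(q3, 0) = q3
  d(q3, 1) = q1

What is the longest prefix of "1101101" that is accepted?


Run the DFA, marking each prefix where the state is accepting:
  "" -> q0 [accept]
  "1" -> q0 [accept]
  "11" -> q0 [accept]
  "110" -> q1 [reject]
  "1101" -> q2 [reject]
  "11011" -> q2 [reject]
  "110110" -> q3 [accept]
  "1101101" -> q1 [reject]

"110110"


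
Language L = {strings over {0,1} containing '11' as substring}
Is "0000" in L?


'11' does not occur

No, "0000" is not in L


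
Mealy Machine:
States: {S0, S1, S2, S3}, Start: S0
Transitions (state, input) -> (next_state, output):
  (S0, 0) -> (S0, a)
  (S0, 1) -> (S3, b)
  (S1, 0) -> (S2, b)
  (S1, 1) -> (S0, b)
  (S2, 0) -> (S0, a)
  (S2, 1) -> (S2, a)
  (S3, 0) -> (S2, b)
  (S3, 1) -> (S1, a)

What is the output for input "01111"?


Step-by-step:
  (S0, 0) -> (S0, a)
  (S0, 1) -> (S3, b)
  (S3, 1) -> (S1, a)
  (S1, 1) -> (S0, b)
  (S0, 1) -> (S3, b)

"ababb"


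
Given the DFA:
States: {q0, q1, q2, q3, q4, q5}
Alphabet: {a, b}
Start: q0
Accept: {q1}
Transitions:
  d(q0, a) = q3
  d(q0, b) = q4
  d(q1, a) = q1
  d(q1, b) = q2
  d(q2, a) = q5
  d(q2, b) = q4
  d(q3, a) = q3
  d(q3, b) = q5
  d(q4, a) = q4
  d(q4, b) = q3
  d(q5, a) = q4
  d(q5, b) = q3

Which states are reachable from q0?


BFS from q0:
  layer 0: {q0}
  layer 1: {q3, q4}
  layer 2: {q5}

{q0, q3, q4, q5}


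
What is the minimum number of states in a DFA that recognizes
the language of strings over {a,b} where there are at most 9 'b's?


States: count = 0, 1, ..., 9 (all accepting; 10 states), plus a dead state for count > 9.
Total: 10 + 1 = 11.

11


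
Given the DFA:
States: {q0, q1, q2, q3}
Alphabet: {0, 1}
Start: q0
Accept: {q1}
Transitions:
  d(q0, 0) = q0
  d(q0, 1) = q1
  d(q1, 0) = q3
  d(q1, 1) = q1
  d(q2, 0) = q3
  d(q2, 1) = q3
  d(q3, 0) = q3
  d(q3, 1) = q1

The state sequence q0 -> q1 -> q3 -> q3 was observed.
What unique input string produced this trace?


Trace back each transition to find the symbol:
  q0 --[1]--> q1
  q1 --[0]--> q3
  q3 --[0]--> q3

"100"


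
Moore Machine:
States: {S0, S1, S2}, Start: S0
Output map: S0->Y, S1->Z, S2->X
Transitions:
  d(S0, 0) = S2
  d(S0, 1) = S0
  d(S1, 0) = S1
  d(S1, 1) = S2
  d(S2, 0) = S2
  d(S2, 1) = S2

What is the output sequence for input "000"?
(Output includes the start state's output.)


Start: S0 (output Y)
  --0--> S2 (output X)
  --0--> S2 (output X)
  --0--> S2 (output X)

"YXXX"


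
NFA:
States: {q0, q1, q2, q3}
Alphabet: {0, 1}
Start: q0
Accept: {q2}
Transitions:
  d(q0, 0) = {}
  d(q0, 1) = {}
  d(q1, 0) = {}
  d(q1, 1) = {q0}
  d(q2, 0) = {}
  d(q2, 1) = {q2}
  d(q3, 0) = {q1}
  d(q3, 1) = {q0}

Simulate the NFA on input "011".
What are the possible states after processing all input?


Start: {q0}
  --0--> {}
  --1--> {}
  --1--> {}

{} (empty set, no valid transitions)
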